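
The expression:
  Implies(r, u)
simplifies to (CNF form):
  u | ~r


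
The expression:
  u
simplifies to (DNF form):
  u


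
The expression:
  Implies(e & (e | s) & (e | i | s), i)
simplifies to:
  i | ~e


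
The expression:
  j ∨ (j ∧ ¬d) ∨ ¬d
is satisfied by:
  {j: True, d: False}
  {d: False, j: False}
  {d: True, j: True}


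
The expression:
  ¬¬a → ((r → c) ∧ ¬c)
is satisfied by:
  {c: False, a: False, r: False}
  {r: True, c: False, a: False}
  {c: True, r: False, a: False}
  {r: True, c: True, a: False}
  {a: True, r: False, c: False}


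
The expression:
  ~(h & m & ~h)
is always true.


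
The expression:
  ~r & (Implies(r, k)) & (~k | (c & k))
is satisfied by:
  {c: True, r: False, k: False}
  {r: False, k: False, c: False}
  {c: True, k: True, r: False}


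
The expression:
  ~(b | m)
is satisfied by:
  {b: False, m: False}


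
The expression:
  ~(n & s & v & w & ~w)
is always true.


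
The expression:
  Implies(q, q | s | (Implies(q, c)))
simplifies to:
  True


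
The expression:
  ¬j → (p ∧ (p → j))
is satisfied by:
  {j: True}


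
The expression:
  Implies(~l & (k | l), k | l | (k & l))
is always true.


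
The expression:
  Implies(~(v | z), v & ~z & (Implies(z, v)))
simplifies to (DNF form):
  v | z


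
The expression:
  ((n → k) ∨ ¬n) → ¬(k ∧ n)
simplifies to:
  ¬k ∨ ¬n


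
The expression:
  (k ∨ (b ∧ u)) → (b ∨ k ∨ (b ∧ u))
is always true.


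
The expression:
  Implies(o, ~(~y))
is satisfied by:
  {y: True, o: False}
  {o: False, y: False}
  {o: True, y: True}


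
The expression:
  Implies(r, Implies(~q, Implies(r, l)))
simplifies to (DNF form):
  l | q | ~r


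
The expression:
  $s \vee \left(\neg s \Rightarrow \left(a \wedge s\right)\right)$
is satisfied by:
  {s: True}


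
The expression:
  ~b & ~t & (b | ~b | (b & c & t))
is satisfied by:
  {t: False, b: False}


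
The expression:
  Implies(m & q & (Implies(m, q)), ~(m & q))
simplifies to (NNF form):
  ~m | ~q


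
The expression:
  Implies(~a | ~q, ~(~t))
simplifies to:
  t | (a & q)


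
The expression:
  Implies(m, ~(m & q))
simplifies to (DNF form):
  ~m | ~q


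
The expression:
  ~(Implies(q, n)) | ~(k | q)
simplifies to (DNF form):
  (q & ~n) | (~k & ~q)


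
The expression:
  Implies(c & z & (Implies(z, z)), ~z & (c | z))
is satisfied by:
  {c: False, z: False}
  {z: True, c: False}
  {c: True, z: False}


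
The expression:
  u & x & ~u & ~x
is never true.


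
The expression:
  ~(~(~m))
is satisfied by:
  {m: False}


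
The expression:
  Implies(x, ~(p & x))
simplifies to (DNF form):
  ~p | ~x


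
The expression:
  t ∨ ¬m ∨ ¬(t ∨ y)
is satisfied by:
  {t: True, m: False, y: False}
  {m: False, y: False, t: False}
  {y: True, t: True, m: False}
  {y: True, m: False, t: False}
  {t: True, m: True, y: False}
  {m: True, t: False, y: False}
  {y: True, m: True, t: True}


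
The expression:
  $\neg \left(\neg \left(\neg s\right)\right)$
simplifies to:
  $\neg s$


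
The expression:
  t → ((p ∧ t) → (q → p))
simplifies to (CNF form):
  True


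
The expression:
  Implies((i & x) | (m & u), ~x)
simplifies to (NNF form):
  ~x | (~i & ~m) | (~i & ~u)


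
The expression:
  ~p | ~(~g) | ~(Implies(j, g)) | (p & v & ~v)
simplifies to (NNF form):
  g | j | ~p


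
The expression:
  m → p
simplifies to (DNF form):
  p ∨ ¬m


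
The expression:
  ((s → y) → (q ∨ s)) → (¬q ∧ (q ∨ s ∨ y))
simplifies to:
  ¬q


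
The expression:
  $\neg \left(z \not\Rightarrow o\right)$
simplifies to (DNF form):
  $o \vee \neg z$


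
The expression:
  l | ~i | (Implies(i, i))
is always true.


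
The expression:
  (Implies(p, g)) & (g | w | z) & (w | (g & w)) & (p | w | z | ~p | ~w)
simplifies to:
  w & (g | ~p)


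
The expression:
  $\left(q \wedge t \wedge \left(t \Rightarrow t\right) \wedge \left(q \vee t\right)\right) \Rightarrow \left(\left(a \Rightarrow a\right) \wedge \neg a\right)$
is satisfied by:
  {t: False, a: False, q: False}
  {q: True, t: False, a: False}
  {a: True, t: False, q: False}
  {q: True, a: True, t: False}
  {t: True, q: False, a: False}
  {q: True, t: True, a: False}
  {a: True, t: True, q: False}


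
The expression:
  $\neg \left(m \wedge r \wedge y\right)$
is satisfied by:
  {m: False, y: False, r: False}
  {r: True, m: False, y: False}
  {y: True, m: False, r: False}
  {r: True, y: True, m: False}
  {m: True, r: False, y: False}
  {r: True, m: True, y: False}
  {y: True, m: True, r: False}


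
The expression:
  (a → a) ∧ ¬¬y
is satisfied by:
  {y: True}


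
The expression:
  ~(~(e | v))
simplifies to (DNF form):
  e | v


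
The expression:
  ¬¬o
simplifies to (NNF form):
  o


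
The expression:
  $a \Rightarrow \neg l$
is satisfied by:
  {l: False, a: False}
  {a: True, l: False}
  {l: True, a: False}


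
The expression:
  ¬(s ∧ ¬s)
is always true.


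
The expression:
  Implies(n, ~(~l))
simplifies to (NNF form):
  l | ~n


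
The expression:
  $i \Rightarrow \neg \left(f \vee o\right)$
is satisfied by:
  {o: False, i: False, f: False}
  {f: True, o: False, i: False}
  {o: True, f: False, i: False}
  {f: True, o: True, i: False}
  {i: True, f: False, o: False}


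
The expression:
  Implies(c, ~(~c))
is always true.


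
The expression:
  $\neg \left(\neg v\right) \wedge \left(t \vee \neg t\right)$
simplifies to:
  $v$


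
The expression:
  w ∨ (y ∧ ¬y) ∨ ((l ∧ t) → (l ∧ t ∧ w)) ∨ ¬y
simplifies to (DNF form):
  w ∨ ¬l ∨ ¬t ∨ ¬y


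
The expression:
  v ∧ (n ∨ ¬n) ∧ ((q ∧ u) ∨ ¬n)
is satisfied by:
  {q: True, u: True, v: True, n: False}
  {q: True, v: True, u: False, n: False}
  {u: True, v: True, q: False, n: False}
  {v: True, q: False, u: False, n: False}
  {n: True, q: True, u: True, v: True}


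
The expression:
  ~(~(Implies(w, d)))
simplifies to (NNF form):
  d | ~w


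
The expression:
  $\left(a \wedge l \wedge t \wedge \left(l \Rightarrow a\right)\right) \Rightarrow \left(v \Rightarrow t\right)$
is always true.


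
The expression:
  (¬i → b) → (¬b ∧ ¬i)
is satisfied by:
  {i: False, b: False}


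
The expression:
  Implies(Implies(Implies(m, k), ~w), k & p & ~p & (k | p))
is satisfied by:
  {w: True, k: True, m: False}
  {w: True, m: False, k: False}
  {w: True, k: True, m: True}


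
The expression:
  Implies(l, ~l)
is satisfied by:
  {l: False}


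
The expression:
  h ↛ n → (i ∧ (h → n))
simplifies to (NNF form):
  n ∨ ¬h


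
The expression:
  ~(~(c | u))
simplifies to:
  c | u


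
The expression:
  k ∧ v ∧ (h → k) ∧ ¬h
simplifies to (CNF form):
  k ∧ v ∧ ¬h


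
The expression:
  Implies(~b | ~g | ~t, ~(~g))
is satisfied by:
  {g: True}


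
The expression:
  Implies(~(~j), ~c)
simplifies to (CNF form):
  ~c | ~j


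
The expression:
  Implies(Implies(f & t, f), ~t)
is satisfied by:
  {t: False}


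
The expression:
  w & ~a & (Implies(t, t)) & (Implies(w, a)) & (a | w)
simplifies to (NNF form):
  False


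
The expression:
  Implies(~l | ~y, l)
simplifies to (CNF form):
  l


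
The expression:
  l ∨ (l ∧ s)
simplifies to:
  l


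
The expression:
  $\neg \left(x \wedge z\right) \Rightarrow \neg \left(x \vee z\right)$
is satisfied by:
  {z: False, x: False}
  {x: True, z: True}


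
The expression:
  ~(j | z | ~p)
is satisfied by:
  {p: True, z: False, j: False}


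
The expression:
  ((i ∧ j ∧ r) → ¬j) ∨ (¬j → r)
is always true.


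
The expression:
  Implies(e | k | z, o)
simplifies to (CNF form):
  (o | ~e) & (o | ~k) & (o | ~z)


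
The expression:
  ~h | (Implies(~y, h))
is always true.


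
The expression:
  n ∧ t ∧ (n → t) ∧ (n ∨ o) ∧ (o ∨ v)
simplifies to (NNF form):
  n ∧ t ∧ (o ∨ v)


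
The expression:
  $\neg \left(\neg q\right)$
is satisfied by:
  {q: True}


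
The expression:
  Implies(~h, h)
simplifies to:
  h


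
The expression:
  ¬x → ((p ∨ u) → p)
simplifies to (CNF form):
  p ∨ x ∨ ¬u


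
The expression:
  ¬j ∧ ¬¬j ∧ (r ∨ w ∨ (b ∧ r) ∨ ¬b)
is never true.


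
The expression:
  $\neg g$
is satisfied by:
  {g: False}


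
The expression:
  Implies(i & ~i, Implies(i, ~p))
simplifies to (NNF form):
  True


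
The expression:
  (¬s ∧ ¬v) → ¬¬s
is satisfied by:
  {v: True, s: True}
  {v: True, s: False}
  {s: True, v: False}


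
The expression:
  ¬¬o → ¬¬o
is always true.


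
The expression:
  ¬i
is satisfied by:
  {i: False}


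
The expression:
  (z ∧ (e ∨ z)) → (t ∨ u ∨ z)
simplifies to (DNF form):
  True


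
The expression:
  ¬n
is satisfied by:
  {n: False}


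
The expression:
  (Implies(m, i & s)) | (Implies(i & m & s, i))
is always true.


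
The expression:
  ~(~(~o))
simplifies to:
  ~o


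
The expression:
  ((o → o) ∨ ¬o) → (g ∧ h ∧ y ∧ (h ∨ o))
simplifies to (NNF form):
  g ∧ h ∧ y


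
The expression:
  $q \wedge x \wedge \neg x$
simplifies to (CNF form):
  $\text{False}$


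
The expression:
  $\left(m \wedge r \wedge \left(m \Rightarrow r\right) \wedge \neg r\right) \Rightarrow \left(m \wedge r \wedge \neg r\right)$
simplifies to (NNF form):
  $\text{True}$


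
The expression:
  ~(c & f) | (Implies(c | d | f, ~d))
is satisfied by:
  {c: False, d: False, f: False}
  {f: True, c: False, d: False}
  {d: True, c: False, f: False}
  {f: True, d: True, c: False}
  {c: True, f: False, d: False}
  {f: True, c: True, d: False}
  {d: True, c: True, f: False}


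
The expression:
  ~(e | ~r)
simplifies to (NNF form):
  r & ~e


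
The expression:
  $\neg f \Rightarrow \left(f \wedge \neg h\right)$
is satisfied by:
  {f: True}


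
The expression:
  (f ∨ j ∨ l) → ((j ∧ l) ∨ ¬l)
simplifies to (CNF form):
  j ∨ ¬l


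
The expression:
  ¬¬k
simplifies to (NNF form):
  k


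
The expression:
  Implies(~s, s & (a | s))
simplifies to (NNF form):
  s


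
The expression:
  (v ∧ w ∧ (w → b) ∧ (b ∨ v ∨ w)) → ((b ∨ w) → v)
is always true.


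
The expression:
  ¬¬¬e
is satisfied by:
  {e: False}


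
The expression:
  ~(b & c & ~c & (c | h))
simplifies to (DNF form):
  True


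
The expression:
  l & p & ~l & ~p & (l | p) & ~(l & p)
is never true.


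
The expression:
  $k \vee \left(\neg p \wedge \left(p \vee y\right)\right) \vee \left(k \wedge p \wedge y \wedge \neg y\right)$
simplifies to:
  $k \vee \left(y \wedge \neg p\right)$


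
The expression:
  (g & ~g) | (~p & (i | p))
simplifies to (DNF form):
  i & ~p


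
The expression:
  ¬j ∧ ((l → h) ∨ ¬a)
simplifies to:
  ¬j ∧ (h ∨ ¬a ∨ ¬l)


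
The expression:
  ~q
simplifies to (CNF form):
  ~q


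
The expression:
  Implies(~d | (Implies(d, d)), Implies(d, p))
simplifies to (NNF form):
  p | ~d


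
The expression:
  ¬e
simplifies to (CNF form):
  ¬e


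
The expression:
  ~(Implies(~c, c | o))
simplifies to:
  ~c & ~o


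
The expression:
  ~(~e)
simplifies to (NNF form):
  e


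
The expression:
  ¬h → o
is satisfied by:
  {o: True, h: True}
  {o: True, h: False}
  {h: True, o: False}


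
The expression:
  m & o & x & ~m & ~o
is never true.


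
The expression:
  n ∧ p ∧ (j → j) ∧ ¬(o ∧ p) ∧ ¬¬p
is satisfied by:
  {p: True, n: True, o: False}


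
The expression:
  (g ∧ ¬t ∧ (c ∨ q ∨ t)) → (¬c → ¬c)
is always true.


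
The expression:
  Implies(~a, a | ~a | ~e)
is always true.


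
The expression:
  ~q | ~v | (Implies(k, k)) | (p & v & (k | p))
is always true.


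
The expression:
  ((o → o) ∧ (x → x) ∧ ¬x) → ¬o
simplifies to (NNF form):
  x ∨ ¬o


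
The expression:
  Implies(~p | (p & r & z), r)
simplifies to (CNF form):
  p | r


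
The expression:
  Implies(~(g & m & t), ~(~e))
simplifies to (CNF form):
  (e | g) & (e | m) & (e | t)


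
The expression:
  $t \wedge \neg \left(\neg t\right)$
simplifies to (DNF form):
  $t$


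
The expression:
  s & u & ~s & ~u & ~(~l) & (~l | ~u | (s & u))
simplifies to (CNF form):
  False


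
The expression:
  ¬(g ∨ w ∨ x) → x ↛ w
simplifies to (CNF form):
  g ∨ w ∨ x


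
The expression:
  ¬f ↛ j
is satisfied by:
  {j: True, f: False}
  {f: False, j: False}
  {f: True, j: True}


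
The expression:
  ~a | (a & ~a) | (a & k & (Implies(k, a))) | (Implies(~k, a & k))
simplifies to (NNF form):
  k | ~a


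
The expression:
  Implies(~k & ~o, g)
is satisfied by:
  {k: True, o: True, g: True}
  {k: True, o: True, g: False}
  {k: True, g: True, o: False}
  {k: True, g: False, o: False}
  {o: True, g: True, k: False}
  {o: True, g: False, k: False}
  {g: True, o: False, k: False}


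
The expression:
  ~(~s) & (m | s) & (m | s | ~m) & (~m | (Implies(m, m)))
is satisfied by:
  {s: True}


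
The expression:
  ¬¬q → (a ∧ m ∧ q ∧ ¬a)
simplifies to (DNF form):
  ¬q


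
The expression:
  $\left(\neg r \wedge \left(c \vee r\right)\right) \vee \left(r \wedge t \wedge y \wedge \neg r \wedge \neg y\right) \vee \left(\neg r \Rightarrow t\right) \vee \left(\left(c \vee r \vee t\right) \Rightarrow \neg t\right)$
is always true.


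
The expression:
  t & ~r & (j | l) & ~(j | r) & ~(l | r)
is never true.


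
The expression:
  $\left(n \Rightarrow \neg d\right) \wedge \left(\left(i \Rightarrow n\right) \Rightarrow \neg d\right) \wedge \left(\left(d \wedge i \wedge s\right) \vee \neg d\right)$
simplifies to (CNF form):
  $\left(i \vee \neg d\right) \wedge \left(s \vee \neg d\right) \wedge \left(\neg d \vee \neg n\right)$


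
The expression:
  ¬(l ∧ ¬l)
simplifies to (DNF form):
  True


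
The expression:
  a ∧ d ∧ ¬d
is never true.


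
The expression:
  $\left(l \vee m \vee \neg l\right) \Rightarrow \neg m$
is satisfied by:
  {m: False}


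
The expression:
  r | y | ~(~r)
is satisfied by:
  {r: True, y: True}
  {r: True, y: False}
  {y: True, r: False}


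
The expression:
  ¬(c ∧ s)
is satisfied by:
  {s: False, c: False}
  {c: True, s: False}
  {s: True, c: False}


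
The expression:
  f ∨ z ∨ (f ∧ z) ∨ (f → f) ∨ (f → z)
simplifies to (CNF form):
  True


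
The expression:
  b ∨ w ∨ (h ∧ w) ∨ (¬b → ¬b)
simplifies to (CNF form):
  True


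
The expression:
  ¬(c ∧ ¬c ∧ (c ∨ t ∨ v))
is always true.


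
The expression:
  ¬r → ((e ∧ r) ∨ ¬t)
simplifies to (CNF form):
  r ∨ ¬t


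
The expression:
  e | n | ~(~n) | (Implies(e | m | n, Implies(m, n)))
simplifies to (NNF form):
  e | n | ~m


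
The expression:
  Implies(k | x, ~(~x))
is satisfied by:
  {x: True, k: False}
  {k: False, x: False}
  {k: True, x: True}


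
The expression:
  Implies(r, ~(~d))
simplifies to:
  d | ~r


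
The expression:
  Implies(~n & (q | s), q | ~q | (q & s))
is always true.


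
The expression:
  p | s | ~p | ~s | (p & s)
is always true.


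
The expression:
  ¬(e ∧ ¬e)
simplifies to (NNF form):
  True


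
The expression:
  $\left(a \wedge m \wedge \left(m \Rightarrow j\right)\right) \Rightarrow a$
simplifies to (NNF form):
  $\text{True}$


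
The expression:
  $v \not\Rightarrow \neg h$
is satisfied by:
  {h: True, v: True}


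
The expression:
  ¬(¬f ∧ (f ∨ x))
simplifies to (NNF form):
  f ∨ ¬x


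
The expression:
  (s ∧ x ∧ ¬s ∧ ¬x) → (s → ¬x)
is always true.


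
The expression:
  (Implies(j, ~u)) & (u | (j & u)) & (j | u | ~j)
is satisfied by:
  {u: True, j: False}


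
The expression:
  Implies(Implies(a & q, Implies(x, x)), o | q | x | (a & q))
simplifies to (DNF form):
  o | q | x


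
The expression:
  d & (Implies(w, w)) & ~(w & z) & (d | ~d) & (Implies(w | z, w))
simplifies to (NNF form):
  d & ~z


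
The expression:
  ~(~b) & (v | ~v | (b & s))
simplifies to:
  b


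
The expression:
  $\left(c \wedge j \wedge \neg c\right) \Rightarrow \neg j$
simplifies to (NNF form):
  $\text{True}$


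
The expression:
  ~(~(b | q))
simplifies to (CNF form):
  b | q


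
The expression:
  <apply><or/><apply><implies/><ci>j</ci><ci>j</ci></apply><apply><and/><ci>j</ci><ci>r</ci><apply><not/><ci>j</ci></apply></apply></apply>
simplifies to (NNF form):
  <true/>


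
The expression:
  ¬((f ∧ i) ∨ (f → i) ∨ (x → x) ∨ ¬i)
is never true.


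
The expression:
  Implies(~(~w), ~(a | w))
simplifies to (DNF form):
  ~w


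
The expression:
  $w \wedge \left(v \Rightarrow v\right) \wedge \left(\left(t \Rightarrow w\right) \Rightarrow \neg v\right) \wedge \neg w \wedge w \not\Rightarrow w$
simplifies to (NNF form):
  $\text{False}$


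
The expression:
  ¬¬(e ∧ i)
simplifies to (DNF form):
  e ∧ i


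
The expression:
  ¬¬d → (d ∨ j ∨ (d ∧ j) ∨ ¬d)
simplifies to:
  True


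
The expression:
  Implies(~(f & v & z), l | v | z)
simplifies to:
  l | v | z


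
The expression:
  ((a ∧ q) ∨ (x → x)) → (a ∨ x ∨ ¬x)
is always true.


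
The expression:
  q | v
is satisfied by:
  {q: True, v: True}
  {q: True, v: False}
  {v: True, q: False}


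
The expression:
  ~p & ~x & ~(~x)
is never true.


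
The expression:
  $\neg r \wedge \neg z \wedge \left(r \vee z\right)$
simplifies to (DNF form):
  $\text{False}$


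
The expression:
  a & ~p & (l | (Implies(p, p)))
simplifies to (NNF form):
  a & ~p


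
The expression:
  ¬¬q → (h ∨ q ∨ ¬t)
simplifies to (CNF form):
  True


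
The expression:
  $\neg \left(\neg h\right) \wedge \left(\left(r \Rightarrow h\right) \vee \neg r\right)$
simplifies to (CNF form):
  $h$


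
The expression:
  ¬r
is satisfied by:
  {r: False}


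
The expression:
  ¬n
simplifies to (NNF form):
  ¬n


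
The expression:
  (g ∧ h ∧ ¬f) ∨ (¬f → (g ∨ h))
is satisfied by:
  {g: True, h: True, f: True}
  {g: True, h: True, f: False}
  {g: True, f: True, h: False}
  {g: True, f: False, h: False}
  {h: True, f: True, g: False}
  {h: True, f: False, g: False}
  {f: True, h: False, g: False}


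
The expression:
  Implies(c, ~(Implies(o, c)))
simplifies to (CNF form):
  ~c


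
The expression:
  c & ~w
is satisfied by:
  {c: True, w: False}


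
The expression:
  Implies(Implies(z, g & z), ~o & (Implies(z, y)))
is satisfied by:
  {y: True, g: False, o: False, z: False}
  {y: False, g: False, o: False, z: False}
  {z: True, y: True, g: False, o: False}
  {z: True, y: False, g: False, o: False}
  {g: True, y: True, z: False, o: False}
  {g: True, z: False, y: False, o: False}
  {z: True, g: True, y: True, o: False}
  {z: True, o: True, y: True, g: False}
  {z: True, o: True, y: False, g: False}


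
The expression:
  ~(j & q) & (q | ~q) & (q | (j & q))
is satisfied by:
  {q: True, j: False}


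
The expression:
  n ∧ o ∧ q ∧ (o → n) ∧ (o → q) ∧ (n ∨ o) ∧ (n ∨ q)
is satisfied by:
  {o: True, q: True, n: True}


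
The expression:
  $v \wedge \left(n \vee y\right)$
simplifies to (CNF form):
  $v \wedge \left(n \vee y\right)$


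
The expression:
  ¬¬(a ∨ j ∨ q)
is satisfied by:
  {a: True, q: True, j: True}
  {a: True, q: True, j: False}
  {a: True, j: True, q: False}
  {a: True, j: False, q: False}
  {q: True, j: True, a: False}
  {q: True, j: False, a: False}
  {j: True, q: False, a: False}


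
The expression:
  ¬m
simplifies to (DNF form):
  ¬m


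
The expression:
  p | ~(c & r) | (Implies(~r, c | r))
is always true.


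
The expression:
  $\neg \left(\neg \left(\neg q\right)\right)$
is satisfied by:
  {q: False}


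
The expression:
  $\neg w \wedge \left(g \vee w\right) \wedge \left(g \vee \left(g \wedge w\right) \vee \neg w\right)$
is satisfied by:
  {g: True, w: False}


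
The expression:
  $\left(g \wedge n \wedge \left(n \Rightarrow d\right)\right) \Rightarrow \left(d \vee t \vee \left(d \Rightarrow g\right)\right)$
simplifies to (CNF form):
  $\text{True}$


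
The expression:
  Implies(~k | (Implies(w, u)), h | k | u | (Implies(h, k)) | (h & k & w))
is always true.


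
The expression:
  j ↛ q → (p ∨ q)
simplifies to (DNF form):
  p ∨ q ∨ ¬j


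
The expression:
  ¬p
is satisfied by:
  {p: False}


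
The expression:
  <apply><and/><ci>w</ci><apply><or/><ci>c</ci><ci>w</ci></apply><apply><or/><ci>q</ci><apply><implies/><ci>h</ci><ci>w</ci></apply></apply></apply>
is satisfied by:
  {w: True}


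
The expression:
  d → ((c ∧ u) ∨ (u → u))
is always true.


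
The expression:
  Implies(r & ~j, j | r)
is always true.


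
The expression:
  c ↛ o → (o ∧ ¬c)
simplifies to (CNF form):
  o ∨ ¬c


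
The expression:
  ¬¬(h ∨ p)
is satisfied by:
  {p: True, h: True}
  {p: True, h: False}
  {h: True, p: False}


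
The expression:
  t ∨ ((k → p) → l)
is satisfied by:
  {t: True, l: True, k: True, p: False}
  {t: True, l: True, k: False, p: False}
  {t: True, l: True, p: True, k: True}
  {t: True, l: True, p: True, k: False}
  {t: True, k: True, p: False, l: False}
  {t: True, k: False, p: False, l: False}
  {t: True, p: True, k: True, l: False}
  {t: True, p: True, k: False, l: False}
  {l: True, k: True, p: False, t: False}
  {l: True, k: False, p: False, t: False}
  {l: True, p: True, k: True, t: False}
  {l: True, p: True, k: False, t: False}
  {k: True, l: False, p: False, t: False}


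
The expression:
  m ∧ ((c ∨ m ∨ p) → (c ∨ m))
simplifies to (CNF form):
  m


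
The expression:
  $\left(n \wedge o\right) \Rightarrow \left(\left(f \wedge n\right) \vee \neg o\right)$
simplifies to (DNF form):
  $f \vee \neg n \vee \neg o$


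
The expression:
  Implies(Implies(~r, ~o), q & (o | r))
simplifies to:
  (q & r) | (o & ~r)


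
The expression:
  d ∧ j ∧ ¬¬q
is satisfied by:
  {j: True, d: True, q: True}


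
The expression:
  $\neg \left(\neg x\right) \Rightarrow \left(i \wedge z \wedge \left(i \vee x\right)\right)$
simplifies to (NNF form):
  $\left(i \wedge z\right) \vee \neg x$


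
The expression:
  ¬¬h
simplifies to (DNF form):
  h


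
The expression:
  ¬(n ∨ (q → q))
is never true.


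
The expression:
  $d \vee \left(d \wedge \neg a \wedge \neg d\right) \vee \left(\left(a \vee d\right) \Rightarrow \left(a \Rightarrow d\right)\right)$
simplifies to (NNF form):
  $d \vee \neg a$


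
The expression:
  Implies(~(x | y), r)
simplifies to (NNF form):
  r | x | y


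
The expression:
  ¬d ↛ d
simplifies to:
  True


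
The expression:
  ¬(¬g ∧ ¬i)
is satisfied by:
  {i: True, g: True}
  {i: True, g: False}
  {g: True, i: False}


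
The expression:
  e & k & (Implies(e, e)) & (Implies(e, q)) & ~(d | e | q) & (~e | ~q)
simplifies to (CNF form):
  False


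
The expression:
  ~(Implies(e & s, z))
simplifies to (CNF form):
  e & s & ~z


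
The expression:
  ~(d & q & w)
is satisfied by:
  {w: False, q: False, d: False}
  {d: True, w: False, q: False}
  {q: True, w: False, d: False}
  {d: True, q: True, w: False}
  {w: True, d: False, q: False}
  {d: True, w: True, q: False}
  {q: True, w: True, d: False}


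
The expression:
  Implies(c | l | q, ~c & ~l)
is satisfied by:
  {l: False, c: False}


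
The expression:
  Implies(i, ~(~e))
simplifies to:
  e | ~i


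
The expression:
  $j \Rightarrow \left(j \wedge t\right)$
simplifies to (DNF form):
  $t \vee \neg j$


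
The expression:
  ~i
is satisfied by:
  {i: False}


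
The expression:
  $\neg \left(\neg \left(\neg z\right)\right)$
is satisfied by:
  {z: False}


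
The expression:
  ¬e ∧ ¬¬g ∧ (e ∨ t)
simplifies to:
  g ∧ t ∧ ¬e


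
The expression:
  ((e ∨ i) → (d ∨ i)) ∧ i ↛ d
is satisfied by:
  {i: True, d: False}


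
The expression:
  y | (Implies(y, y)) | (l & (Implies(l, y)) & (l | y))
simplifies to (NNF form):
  True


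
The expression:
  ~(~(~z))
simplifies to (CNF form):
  ~z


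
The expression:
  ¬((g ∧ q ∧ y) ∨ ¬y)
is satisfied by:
  {y: True, g: False, q: False}
  {q: True, y: True, g: False}
  {g: True, y: True, q: False}


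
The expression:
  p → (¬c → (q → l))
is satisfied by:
  {c: True, l: True, p: False, q: False}
  {c: True, p: False, l: False, q: False}
  {l: True, c: False, p: False, q: False}
  {c: False, p: False, l: False, q: False}
  {q: True, c: True, l: True, p: False}
  {q: True, c: True, p: False, l: False}
  {q: True, l: True, c: False, p: False}
  {q: True, c: False, p: False, l: False}
  {c: True, p: True, l: True, q: False}
  {c: True, p: True, q: False, l: False}
  {p: True, l: True, q: False, c: False}
  {p: True, q: False, l: False, c: False}
  {c: True, p: True, q: True, l: True}
  {c: True, p: True, q: True, l: False}
  {p: True, q: True, l: True, c: False}


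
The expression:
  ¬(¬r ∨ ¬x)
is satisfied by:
  {r: True, x: True}


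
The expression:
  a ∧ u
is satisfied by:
  {a: True, u: True}


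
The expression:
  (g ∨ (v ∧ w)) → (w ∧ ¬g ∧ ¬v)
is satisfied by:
  {g: False, w: False, v: False}
  {v: True, g: False, w: False}
  {w: True, g: False, v: False}


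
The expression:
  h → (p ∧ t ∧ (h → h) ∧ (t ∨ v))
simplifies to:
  (p ∧ t) ∨ ¬h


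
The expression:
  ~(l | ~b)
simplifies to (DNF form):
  b & ~l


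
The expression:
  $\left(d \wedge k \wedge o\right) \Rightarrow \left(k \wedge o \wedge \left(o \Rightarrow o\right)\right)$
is always true.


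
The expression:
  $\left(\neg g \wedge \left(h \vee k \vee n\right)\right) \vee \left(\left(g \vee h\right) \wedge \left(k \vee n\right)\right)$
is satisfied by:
  {n: True, k: True, h: True, g: False}
  {n: True, k: True, h: False, g: False}
  {n: True, k: True, g: True, h: True}
  {n: True, k: True, g: True, h: False}
  {n: True, h: True, g: False, k: False}
  {n: True, h: False, g: False, k: False}
  {n: True, g: True, h: True, k: False}
  {n: True, g: True, h: False, k: False}
  {k: True, h: True, g: False, n: False}
  {k: True, h: False, g: False, n: False}
  {k: True, g: True, h: True, n: False}
  {k: True, g: True, h: False, n: False}
  {h: True, k: False, g: False, n: False}


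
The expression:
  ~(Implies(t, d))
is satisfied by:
  {t: True, d: False}


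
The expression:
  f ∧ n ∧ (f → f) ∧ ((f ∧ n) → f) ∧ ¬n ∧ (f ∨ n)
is never true.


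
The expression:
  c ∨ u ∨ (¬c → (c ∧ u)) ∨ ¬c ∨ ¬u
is always true.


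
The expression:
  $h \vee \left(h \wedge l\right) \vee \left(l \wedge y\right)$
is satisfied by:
  {l: True, h: True, y: True}
  {l: True, h: True, y: False}
  {h: True, y: True, l: False}
  {h: True, y: False, l: False}
  {l: True, y: True, h: False}


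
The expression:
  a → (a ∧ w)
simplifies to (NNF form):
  w ∨ ¬a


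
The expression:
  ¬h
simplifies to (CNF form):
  ¬h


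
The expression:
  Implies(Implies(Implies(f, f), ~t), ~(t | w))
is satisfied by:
  {t: True, w: False}
  {w: False, t: False}
  {w: True, t: True}


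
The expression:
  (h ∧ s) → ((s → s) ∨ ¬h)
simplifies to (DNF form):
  True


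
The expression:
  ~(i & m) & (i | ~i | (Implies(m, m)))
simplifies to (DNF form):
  ~i | ~m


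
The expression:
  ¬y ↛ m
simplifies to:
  m ∨ ¬y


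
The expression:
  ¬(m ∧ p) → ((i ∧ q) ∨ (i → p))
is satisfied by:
  {q: True, p: True, i: False}
  {q: True, p: False, i: False}
  {p: True, q: False, i: False}
  {q: False, p: False, i: False}
  {i: True, q: True, p: True}
  {i: True, q: True, p: False}
  {i: True, p: True, q: False}


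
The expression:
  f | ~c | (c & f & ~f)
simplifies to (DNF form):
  f | ~c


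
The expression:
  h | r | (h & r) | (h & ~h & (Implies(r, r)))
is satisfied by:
  {r: True, h: True}
  {r: True, h: False}
  {h: True, r: False}


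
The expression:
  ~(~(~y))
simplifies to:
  ~y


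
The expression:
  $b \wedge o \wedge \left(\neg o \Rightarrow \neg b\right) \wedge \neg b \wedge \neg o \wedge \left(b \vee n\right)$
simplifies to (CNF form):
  $\text{False}$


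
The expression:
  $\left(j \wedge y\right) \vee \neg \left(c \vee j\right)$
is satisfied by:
  {y: True, c: False, j: False}
  {c: False, j: False, y: False}
  {j: True, y: True, c: False}
  {j: True, y: True, c: True}


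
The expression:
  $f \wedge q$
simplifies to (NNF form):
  $f \wedge q$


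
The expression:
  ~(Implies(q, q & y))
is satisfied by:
  {q: True, y: False}


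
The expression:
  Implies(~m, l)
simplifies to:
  l | m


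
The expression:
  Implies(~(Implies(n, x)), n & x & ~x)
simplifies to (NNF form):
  x | ~n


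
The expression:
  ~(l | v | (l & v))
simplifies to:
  ~l & ~v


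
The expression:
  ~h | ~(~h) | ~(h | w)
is always true.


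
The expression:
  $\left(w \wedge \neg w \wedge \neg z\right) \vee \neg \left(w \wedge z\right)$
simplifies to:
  $\neg w \vee \neg z$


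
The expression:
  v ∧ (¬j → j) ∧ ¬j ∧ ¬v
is never true.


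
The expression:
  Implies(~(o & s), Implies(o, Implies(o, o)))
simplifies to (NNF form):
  True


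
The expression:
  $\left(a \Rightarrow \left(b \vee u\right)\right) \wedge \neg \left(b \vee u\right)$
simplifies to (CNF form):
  $\neg a \wedge \neg b \wedge \neg u$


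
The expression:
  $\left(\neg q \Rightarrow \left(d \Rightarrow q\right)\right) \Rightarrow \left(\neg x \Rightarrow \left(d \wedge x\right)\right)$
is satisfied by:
  {x: True, d: True, q: False}
  {x: True, q: False, d: False}
  {x: True, d: True, q: True}
  {x: True, q: True, d: False}
  {d: True, q: False, x: False}


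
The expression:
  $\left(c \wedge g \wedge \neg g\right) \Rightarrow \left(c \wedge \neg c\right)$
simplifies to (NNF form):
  $\text{True}$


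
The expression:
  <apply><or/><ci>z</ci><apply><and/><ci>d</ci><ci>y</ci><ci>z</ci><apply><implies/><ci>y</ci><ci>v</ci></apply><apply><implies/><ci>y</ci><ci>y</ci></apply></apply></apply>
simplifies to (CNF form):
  <ci>z</ci>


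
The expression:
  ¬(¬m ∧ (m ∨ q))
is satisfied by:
  {m: True, q: False}
  {q: False, m: False}
  {q: True, m: True}


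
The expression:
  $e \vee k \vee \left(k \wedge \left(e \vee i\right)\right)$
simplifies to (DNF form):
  $e \vee k$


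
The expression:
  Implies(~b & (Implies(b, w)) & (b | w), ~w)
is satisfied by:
  {b: True, w: False}
  {w: False, b: False}
  {w: True, b: True}


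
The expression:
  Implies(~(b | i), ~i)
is always true.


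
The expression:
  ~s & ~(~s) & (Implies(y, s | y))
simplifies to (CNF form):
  False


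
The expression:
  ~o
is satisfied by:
  {o: False}


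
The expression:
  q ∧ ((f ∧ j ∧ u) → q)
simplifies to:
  q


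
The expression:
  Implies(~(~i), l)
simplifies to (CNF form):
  l | ~i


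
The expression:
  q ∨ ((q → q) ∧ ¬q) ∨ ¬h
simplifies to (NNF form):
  True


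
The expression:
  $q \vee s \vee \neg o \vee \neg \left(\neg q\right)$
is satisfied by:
  {q: True, s: True, o: False}
  {q: True, s: False, o: False}
  {s: True, q: False, o: False}
  {q: False, s: False, o: False}
  {q: True, o: True, s: True}
  {q: True, o: True, s: False}
  {o: True, s: True, q: False}


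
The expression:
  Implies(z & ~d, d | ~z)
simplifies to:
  d | ~z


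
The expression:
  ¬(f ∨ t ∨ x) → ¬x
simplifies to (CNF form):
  True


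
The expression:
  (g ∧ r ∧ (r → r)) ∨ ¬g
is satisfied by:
  {r: True, g: False}
  {g: False, r: False}
  {g: True, r: True}


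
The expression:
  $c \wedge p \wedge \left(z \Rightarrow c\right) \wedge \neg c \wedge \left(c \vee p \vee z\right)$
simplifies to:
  $\text{False}$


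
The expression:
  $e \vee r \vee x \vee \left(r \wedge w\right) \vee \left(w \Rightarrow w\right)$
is always true.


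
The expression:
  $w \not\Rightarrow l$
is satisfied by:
  {w: True, l: False}


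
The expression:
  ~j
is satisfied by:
  {j: False}


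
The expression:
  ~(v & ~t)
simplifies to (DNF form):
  t | ~v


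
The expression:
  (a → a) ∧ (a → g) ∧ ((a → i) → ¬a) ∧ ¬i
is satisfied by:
  {g: True, i: False, a: False}
  {g: False, i: False, a: False}
  {a: True, g: True, i: False}


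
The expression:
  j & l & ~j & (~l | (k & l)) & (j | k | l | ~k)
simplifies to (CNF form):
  False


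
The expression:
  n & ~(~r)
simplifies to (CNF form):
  n & r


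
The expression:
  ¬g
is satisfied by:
  {g: False}


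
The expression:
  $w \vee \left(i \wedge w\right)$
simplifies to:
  $w$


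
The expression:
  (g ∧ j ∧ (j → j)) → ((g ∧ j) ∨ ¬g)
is always true.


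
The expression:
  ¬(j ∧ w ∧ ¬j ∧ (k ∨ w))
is always true.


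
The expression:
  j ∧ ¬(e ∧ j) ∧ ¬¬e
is never true.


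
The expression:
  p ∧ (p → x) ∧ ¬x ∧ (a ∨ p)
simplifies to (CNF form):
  False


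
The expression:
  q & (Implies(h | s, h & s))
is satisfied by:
  {q: True, h: False, s: False}
  {s: True, h: True, q: True}


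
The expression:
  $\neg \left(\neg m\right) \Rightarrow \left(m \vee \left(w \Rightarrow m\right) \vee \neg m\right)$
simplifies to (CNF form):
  $\text{True}$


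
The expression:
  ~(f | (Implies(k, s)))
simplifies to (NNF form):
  k & ~f & ~s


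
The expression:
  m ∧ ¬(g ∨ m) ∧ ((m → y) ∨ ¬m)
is never true.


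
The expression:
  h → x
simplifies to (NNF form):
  x ∨ ¬h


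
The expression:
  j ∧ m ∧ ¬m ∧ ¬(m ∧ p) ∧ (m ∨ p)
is never true.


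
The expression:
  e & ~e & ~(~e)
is never true.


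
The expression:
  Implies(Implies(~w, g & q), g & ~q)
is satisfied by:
  {w: False, q: False, g: False}
  {g: True, w: False, q: False}
  {q: True, w: False, g: False}
  {g: True, w: True, q: False}


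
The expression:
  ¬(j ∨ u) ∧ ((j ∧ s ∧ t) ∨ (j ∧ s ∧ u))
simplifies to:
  False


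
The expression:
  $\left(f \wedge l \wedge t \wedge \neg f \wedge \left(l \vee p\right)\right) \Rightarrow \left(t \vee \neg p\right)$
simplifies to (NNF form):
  $\text{True}$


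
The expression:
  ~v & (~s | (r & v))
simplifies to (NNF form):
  ~s & ~v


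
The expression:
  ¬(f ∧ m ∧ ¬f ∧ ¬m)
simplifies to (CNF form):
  True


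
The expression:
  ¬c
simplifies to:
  ¬c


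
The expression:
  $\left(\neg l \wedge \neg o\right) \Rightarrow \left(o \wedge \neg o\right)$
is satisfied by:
  {o: True, l: True}
  {o: True, l: False}
  {l: True, o: False}


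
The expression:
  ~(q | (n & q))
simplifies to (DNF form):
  ~q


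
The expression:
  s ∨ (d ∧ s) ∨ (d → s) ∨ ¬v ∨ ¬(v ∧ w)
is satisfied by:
  {s: True, w: False, v: False, d: False}
  {s: False, w: False, v: False, d: False}
  {s: True, d: True, w: False, v: False}
  {d: True, s: False, w: False, v: False}
  {s: True, v: True, d: False, w: False}
  {v: True, d: False, w: False, s: False}
  {s: True, d: True, v: True, w: False}
  {d: True, v: True, s: False, w: False}
  {s: True, w: True, d: False, v: False}
  {w: True, d: False, v: False, s: False}
  {s: True, d: True, w: True, v: False}
  {d: True, w: True, s: False, v: False}
  {s: True, v: True, w: True, d: False}
  {v: True, w: True, d: False, s: False}
  {s: True, d: True, v: True, w: True}


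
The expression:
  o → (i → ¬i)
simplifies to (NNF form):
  ¬i ∨ ¬o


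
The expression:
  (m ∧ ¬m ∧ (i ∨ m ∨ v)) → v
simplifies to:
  True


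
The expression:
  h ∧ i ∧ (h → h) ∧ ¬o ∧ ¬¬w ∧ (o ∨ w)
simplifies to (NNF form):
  h ∧ i ∧ w ∧ ¬o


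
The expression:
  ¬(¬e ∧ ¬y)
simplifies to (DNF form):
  e ∨ y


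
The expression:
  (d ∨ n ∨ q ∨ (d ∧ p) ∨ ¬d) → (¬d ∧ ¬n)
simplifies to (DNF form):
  ¬d ∧ ¬n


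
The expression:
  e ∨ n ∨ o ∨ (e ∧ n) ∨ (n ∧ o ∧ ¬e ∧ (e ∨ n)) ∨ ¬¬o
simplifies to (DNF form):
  e ∨ n ∨ o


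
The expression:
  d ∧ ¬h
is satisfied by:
  {d: True, h: False}


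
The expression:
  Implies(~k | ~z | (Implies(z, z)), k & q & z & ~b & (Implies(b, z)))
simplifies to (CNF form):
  k & q & z & ~b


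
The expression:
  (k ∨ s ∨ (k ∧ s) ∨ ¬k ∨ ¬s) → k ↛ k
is never true.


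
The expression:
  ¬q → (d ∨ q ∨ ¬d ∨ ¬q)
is always true.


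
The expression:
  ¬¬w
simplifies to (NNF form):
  w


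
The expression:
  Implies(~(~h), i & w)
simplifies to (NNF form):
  ~h | (i & w)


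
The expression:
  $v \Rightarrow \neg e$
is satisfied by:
  {v: False, e: False}
  {e: True, v: False}
  {v: True, e: False}


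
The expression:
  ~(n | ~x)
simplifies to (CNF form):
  x & ~n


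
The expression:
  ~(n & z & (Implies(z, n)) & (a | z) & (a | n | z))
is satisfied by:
  {z: False, n: False}
  {n: True, z: False}
  {z: True, n: False}


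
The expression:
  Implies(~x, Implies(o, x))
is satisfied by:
  {x: True, o: False}
  {o: False, x: False}
  {o: True, x: True}


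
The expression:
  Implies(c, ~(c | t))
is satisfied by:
  {c: False}


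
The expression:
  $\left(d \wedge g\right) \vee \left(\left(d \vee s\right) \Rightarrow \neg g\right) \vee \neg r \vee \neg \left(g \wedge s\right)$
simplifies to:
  $d \vee \neg g \vee \neg r \vee \neg s$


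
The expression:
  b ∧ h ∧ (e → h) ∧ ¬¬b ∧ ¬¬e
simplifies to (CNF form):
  b ∧ e ∧ h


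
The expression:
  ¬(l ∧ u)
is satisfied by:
  {l: False, u: False}
  {u: True, l: False}
  {l: True, u: False}


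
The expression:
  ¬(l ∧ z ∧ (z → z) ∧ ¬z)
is always true.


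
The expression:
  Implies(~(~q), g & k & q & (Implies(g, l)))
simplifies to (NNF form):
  ~q | (g & k & l)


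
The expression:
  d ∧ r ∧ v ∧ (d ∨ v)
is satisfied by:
  {r: True, d: True, v: True}


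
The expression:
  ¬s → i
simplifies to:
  i ∨ s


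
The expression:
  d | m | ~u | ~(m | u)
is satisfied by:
  {d: True, m: True, u: False}
  {d: True, u: False, m: False}
  {m: True, u: False, d: False}
  {m: False, u: False, d: False}
  {d: True, m: True, u: True}
  {d: True, u: True, m: False}
  {m: True, u: True, d: False}
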